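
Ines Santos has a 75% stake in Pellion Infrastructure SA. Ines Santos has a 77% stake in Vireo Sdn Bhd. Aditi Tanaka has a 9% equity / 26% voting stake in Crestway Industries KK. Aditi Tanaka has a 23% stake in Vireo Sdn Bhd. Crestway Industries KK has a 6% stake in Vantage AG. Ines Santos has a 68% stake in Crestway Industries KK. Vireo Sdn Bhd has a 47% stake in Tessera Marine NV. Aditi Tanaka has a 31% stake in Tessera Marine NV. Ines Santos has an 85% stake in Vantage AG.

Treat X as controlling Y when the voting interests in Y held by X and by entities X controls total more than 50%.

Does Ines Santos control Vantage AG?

Yes

Ines holds 68% of Crestway, so Ines controls Crestway.
Ines and Crestway together hold 85% + 6% = 91% of Vantage, so Ines controls Vantage.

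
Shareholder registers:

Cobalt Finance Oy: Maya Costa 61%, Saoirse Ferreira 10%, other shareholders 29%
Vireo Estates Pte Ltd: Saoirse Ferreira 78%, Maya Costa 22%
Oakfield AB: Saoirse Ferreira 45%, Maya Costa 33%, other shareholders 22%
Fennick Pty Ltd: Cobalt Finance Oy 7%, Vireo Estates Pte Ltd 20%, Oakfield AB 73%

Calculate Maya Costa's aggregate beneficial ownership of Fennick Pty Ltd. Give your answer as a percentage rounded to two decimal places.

32.76%

Maya reaches Fennick along 3 paths.
Via Cobalt: 61% × 7% = 4.27%.
Via Vireo: 22% × 20% = 4.4%.
Via Oakfield: 33% × 73% = 24.09%.
Total: 4.27% + 4.4% + 24.09% = 32.76%.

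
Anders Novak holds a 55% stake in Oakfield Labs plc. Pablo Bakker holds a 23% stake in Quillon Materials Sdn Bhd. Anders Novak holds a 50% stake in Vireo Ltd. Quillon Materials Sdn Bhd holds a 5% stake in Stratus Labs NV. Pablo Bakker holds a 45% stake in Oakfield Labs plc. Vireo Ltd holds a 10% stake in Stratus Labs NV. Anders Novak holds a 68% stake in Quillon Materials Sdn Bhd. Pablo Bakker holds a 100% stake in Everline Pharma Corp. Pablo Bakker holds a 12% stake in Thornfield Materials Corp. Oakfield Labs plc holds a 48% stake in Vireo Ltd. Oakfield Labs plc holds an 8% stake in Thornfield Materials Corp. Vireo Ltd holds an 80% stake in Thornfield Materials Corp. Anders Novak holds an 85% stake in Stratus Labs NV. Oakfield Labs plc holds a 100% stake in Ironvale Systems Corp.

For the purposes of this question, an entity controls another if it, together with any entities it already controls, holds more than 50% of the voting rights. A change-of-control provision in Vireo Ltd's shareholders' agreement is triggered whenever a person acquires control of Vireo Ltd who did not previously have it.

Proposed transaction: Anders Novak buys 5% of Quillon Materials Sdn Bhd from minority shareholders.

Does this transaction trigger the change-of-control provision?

The purchase changes only Anders's holdings, so Anders is the only person who could newly come to control Vireo.
Anders holds 55% of Oakfield, so Anders controls Oakfield.
Anders and Oakfield together hold 50% + 48% = 98% of Vireo, so Anders controls Vireo.
So Anders already controls Vireo before the transaction.
After the purchase, Anders's direct stake in Quillon rises to 68% + 5% = 73%.
Anders controlled Vireo already, so this is not a new person acquiring control; every other person's position is unchanged or reduced.
No new person acquires control, so the clause is not triggered.

No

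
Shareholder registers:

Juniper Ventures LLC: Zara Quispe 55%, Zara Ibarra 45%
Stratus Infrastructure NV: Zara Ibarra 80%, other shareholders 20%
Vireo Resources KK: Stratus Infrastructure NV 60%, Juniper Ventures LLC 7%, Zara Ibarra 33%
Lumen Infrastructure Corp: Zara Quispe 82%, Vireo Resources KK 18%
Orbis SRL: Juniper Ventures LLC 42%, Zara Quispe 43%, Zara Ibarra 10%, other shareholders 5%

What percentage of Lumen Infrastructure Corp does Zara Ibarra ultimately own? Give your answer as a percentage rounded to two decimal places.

Zara Ibarra reaches Lumen along 3 paths.
Via Stratus → Vireo: 80% × 60% × 18% = 8.64%.
Via Juniper → Vireo: 45% × 7% × 18% = 0.567%.
Via Vireo: 33% × 18% = 5.94%.
Total: 8.64% + 0.567% + 5.94% = 15.147%.
Rounded: 15.15%.

15.15%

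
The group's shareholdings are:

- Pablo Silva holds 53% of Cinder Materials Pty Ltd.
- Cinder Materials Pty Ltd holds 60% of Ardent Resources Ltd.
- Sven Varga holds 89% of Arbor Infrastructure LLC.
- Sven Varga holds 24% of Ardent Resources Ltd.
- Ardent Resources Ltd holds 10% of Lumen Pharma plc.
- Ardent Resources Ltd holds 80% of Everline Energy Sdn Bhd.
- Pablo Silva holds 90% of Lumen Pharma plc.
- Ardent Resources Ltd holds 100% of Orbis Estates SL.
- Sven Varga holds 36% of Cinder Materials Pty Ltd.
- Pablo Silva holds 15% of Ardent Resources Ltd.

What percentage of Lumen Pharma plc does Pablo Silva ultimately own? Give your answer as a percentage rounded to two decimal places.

94.68%

Pablo reaches Lumen along 3 paths.
Direct stake: 90% = 90%.
Via Ardent: 15% × 10% = 1.5%.
Via Cinder → Ardent: 53% × 60% × 10% = 3.18%.
Total: 90% + 1.5% + 3.18% = 94.68%.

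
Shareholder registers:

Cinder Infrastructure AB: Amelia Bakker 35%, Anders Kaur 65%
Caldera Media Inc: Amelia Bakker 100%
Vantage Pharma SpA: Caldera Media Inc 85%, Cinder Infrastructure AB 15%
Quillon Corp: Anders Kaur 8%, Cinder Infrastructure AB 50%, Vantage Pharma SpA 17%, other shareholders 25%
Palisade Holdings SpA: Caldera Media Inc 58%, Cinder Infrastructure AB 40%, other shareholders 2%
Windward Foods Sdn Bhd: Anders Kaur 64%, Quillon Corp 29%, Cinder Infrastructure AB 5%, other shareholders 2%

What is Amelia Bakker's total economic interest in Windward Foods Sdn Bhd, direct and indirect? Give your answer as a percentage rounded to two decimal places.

11.27%

Amelia reaches Windward along 4 paths.
Via Cinder → Quillon: 35% × 50% × 29% = 5.075%.
Via Caldera → Vantage → Quillon: 100% × 85% × 17% × 29% = 4.1905%.
Via Cinder → Vantage → Quillon: 35% × 15% × 17% × 29% = 0.258825%.
Via Cinder: 35% × 5% = 1.75%.
Total: 5.075% + 4.1905% + 0.258825% + 1.75% = 11.274325%.
Rounded: 11.27%.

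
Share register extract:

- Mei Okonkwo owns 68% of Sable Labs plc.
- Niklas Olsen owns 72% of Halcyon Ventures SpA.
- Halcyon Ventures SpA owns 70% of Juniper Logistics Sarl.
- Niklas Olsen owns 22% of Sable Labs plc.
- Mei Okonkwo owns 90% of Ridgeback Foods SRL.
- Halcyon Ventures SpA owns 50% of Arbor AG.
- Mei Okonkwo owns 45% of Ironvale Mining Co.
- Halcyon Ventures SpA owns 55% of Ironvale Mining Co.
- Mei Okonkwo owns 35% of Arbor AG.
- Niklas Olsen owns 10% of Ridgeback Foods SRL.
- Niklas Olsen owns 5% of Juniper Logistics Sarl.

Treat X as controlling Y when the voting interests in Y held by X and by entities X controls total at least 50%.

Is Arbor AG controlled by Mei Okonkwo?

Mei holds 68% of Sable, so Mei controls Sable.
Mei holds 90% of Ridgeback, so Mei controls Ridgeback.
In Arbor, Mei's side holds only 35%, not ≥ 50%.
So Mei does not control Arbor.

No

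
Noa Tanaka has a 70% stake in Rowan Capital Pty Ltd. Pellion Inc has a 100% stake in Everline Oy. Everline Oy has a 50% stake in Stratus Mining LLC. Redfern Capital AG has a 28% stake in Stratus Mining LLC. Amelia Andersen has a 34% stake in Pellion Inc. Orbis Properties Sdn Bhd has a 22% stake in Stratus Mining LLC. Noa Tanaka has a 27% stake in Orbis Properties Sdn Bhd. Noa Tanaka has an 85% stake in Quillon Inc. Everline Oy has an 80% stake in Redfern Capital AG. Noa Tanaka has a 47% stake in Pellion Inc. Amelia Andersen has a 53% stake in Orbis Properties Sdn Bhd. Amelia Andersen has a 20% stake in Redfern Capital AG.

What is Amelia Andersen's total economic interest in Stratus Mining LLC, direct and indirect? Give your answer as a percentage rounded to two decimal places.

41.88%

Amelia reaches Stratus along 4 paths.
Via Orbis: 53% × 22% = 11.66%.
Via Redfern: 20% × 28% = 5.6%.
Via Pellion → Everline → Redfern: 34% × 100% × 80% × 28% = 7.616%.
Via Pellion → Everline: 34% × 100% × 50% = 17%.
Total: 11.66% + 5.6% + 7.616% + 17% = 41.876%.
Rounded: 41.88%.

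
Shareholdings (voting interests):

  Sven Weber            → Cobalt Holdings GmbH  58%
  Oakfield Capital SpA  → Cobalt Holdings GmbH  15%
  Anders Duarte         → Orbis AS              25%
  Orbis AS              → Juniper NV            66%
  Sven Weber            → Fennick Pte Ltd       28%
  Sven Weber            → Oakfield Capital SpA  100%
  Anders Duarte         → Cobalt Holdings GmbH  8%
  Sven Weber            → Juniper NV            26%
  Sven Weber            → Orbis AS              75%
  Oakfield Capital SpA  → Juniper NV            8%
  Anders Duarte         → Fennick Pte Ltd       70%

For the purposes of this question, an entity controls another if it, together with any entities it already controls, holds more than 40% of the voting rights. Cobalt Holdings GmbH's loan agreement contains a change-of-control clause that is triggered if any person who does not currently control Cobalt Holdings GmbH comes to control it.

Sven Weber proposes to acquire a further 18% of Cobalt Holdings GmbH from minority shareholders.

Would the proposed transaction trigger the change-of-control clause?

The purchase changes only Sven's holdings, so Sven is the only person who could newly come to control Cobalt.
Sven holds 100% of Oakfield, so Sven controls Oakfield.
Oakfield and Sven together hold 15% + 58% = 73% of Cobalt, so Sven controls Cobalt.
So Sven already controls Cobalt before the transaction.
After the purchase, Sven's direct stake in Cobalt rises to 58% + 18% = 76%.
Sven controlled Cobalt already, so this is not a new person acquiring control; every other person's position is unchanged or reduced.
No new person acquires control, so the clause is not triggered.

No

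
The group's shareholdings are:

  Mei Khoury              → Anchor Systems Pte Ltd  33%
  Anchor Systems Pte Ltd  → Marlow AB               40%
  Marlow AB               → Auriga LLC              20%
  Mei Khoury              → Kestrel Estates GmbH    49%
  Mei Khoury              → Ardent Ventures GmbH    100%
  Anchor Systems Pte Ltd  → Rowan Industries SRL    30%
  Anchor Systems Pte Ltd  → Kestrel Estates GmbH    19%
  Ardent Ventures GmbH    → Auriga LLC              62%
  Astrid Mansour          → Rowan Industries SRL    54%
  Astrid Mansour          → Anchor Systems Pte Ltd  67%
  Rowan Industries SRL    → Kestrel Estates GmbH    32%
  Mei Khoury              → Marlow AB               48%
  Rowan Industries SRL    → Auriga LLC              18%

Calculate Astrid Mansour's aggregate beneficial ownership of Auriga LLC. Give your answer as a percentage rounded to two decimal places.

Astrid reaches Auriga along 3 paths.
Via Anchor → Marlow: 67% × 40% × 20% = 5.36%.
Via Rowan: 54% × 18% = 9.72%.
Via Anchor → Rowan: 67% × 30% × 18% = 3.618%.
Total: 5.36% + 9.72% + 3.618% = 18.698%.
Rounded: 18.70%.

18.70%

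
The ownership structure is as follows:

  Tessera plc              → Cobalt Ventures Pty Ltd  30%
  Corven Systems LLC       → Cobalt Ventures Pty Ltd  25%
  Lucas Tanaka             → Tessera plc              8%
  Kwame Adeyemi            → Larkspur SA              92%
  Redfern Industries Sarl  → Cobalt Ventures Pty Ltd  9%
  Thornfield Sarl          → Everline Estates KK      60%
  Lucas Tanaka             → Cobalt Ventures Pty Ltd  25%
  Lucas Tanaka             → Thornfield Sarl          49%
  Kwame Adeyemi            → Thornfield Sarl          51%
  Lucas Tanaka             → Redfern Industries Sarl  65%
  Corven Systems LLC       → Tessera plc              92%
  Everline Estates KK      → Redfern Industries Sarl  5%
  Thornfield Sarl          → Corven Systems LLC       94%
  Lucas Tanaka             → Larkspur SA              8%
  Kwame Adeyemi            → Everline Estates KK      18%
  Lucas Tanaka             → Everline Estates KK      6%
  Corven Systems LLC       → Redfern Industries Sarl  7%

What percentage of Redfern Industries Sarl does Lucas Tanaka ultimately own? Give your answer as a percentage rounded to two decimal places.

69.99%

Lucas reaches Redfern along 4 paths.
Direct stake: 65% = 65%.
Via Thornfield → Corven: 49% × 94% × 7% = 3.2242%.
Via Thornfield → Everline: 49% × 60% × 5% = 1.47%.
Via Everline: 6% × 5% = 0.3%.
Total: 65% + 3.2242% + 1.47% + 0.3% = 69.9942%.
Rounded: 69.99%.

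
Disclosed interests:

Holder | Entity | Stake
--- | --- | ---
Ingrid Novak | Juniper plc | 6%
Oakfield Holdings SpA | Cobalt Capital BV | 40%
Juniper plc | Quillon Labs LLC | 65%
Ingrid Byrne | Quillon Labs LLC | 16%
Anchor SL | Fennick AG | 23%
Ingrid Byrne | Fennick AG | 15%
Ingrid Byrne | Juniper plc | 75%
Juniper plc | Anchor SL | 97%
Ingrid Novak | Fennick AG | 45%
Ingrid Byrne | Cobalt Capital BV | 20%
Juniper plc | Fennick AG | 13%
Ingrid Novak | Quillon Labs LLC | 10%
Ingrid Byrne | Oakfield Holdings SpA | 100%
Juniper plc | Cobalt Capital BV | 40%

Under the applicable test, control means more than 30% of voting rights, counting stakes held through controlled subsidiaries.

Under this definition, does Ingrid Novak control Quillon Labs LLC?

Ingrid Novak holds 45% of Fennick, so Ingrid Novak controls Fennick.
In Quillon, Ingrid Novak's side holds only 10%, not > 30%.
So Ingrid Novak does not control Quillon.

No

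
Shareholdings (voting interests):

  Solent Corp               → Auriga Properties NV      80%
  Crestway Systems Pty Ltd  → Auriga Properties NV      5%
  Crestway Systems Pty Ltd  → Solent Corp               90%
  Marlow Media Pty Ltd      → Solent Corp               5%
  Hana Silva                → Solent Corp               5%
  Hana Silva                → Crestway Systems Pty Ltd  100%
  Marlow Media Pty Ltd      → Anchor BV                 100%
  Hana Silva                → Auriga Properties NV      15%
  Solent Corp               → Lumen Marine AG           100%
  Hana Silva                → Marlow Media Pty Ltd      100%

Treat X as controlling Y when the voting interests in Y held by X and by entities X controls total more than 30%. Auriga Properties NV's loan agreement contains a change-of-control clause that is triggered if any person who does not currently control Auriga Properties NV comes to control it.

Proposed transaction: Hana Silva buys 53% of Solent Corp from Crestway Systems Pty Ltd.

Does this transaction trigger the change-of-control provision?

The purchase adds only to Hana's holdings (Crestway's stake shrinks), so Hana is the only person who could newly come to control Auriga.
Hana holds 100% of Crestway, so Hana controls Crestway.
Hana holds 100% of Marlow, so Hana controls Marlow.
Marlow and Crestway and Hana together hold 5% + 90% + 5% = 100% of Solent, so Hana controls Solent.
Solent and Crestway and Hana together hold 80% + 5% + 15% = 100% of Auriga, so Hana controls Auriga.
So Hana already controls Auriga before the transaction.
After the purchase, Hana's direct stake in Solent rises to 5% + 53% = 58%, and Crestway's stake falls to 37%.
Hana controlled Auriga already, so this is not a new person acquiring control; every other person's position is unchanged or reduced.
No new person acquires control, so the clause is not triggered.

No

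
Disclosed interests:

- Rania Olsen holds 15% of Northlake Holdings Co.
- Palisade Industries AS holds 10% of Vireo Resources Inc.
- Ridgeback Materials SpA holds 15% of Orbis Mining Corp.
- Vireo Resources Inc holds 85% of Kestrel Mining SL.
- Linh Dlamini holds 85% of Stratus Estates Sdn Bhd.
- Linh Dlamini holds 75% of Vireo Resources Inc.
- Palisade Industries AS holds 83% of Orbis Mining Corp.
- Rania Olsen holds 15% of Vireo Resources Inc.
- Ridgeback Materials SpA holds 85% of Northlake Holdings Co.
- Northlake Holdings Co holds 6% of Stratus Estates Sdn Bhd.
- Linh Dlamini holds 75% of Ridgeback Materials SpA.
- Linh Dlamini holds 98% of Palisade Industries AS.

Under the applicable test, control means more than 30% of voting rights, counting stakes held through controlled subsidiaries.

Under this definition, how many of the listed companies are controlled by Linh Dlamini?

7

Linh holds 98% of Palisade, so Linh controls Palisade.
Linh holds 75% of Ridgeback, so Linh controls Ridgeback.
Linh and Palisade together hold 75% + 10% = 85% of Vireo, so Linh controls Vireo.
Ridgeback holds 85% of Northlake, so Linh controls Northlake.
Palisade and Ridgeback together hold 83% + 15% = 98% of Orbis, so Linh controls Orbis.
Vireo holds 85% of Kestrel, so Linh controls Kestrel.
Linh and Northlake together hold 85% + 6% = 91% of Stratus, so Linh controls Stratus.
Linh controls 7 companies.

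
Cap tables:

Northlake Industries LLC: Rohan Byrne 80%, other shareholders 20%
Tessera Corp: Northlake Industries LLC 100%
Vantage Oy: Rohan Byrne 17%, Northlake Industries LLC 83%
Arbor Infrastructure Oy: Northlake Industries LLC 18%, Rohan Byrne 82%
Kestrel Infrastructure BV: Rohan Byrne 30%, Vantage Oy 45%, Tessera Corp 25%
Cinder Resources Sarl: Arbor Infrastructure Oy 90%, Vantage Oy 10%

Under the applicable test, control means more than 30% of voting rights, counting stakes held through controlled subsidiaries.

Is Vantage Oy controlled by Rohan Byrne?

Yes

Rohan holds 80% of Northlake, so Rohan controls Northlake.
Rohan and Northlake together hold 17% + 83% = 100% of Vantage, so Rohan controls Vantage.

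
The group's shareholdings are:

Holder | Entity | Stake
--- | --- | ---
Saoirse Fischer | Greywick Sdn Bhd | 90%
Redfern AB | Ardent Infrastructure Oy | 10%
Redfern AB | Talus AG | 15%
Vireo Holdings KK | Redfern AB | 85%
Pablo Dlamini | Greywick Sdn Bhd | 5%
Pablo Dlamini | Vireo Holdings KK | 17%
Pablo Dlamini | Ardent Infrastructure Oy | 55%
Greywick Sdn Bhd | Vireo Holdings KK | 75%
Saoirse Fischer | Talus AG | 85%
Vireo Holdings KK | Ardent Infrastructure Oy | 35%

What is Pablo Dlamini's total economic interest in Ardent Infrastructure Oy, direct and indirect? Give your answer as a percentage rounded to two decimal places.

Pablo reaches Ardent along 5 paths.
Via Greywick → Vireo: 5% × 75% × 35% = 1.3125%.
Via Vireo: 17% × 35% = 5.95%.
Direct stake: 55% = 55%.
Via Greywick → Vireo → Redfern: 5% × 75% × 85% × 10% = 0.31875%.
Via Vireo → Redfern: 17% × 85% × 10% = 1.445%.
Total: 1.3125% + 5.95% + 55% + 0.31875% + 1.445% = 64.02625%.
Rounded: 64.03%.

64.03%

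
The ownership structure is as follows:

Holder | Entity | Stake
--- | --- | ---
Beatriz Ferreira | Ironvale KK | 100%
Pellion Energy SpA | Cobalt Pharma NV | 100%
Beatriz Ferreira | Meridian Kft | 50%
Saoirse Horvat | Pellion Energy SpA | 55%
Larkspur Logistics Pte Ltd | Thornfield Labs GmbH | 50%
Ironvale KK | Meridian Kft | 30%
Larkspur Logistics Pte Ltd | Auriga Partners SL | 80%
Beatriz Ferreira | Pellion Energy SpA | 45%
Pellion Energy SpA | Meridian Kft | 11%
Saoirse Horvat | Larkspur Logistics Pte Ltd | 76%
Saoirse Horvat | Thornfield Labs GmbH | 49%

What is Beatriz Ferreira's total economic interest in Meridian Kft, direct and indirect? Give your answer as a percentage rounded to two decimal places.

Beatriz reaches Meridian along 3 paths.
Via Pellion: 45% × 11% = 4.95%.
Direct stake: 50% = 50%.
Via Ironvale: 100% × 30% = 30%.
Total: 4.95% + 50% + 30% = 84.95%.

84.95%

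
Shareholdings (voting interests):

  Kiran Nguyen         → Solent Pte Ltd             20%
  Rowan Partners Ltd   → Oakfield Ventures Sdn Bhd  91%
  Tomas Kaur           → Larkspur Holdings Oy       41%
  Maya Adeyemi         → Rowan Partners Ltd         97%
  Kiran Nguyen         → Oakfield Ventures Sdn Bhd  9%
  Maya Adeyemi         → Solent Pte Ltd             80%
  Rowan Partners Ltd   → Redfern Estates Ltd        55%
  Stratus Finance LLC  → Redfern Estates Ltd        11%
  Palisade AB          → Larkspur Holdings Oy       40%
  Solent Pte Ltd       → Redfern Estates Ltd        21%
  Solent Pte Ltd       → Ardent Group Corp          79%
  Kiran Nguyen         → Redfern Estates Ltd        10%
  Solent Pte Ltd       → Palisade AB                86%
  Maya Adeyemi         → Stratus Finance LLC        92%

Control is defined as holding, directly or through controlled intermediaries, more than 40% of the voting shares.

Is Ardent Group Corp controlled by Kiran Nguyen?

Kiran's largest direct stake is 20% in Solent, which does not meet the threshold, so Kiran controls no company.
Neither Kiran nor any entity Kiran controls holds any voting interest in Ardent.
So Kiran does not control Ardent.

No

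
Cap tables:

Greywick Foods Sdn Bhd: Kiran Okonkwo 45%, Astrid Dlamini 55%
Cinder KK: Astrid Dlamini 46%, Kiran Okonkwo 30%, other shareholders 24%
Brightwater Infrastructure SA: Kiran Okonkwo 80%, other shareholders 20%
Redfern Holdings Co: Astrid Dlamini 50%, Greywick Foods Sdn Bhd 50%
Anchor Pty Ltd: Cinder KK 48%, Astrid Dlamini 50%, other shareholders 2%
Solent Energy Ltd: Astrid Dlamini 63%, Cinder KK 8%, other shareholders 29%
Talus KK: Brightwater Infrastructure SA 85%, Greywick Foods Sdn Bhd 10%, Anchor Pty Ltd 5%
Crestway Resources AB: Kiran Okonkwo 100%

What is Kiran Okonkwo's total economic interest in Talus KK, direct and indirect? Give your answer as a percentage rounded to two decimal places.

Kiran reaches Talus along 3 paths.
Via Brightwater: 80% × 85% = 68%.
Via Greywick: 45% × 10% = 4.5%.
Via Cinder → Anchor: 30% × 48% × 5% = 0.72%.
Total: 68% + 4.5% + 0.72% = 73.22%.

73.22%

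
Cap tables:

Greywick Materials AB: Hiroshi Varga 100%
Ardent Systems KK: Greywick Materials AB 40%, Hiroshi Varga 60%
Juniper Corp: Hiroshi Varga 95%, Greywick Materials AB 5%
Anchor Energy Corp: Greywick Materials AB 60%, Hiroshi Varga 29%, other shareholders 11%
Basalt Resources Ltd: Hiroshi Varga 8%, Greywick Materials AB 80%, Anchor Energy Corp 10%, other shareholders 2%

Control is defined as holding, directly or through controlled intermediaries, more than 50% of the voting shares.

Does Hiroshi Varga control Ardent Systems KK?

Yes

Hiroshi holds 100% of Greywick, so Hiroshi controls Greywick.
Greywick and Hiroshi together hold 40% + 60% = 100% of Ardent, so Hiroshi controls Ardent.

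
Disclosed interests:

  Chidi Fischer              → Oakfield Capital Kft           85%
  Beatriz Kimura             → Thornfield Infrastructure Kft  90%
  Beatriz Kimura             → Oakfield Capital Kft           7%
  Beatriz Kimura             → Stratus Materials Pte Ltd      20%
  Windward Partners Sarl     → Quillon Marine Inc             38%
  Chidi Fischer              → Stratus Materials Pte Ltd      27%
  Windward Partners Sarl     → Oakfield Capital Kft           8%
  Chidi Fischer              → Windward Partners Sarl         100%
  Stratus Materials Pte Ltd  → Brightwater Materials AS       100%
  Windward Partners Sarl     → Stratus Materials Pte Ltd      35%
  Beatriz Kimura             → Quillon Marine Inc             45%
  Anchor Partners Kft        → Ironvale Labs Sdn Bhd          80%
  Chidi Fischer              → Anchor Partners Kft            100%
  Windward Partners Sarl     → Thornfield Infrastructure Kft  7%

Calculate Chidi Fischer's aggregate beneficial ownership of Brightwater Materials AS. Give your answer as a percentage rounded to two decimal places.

Chidi reaches Brightwater along 2 paths.
Via Windward → Stratus: 100% × 35% × 100% = 35%.
Via Stratus: 27% × 100% = 27%.
Total: 35% + 27% = 62%.
Rounded: 62.00%.

62.00%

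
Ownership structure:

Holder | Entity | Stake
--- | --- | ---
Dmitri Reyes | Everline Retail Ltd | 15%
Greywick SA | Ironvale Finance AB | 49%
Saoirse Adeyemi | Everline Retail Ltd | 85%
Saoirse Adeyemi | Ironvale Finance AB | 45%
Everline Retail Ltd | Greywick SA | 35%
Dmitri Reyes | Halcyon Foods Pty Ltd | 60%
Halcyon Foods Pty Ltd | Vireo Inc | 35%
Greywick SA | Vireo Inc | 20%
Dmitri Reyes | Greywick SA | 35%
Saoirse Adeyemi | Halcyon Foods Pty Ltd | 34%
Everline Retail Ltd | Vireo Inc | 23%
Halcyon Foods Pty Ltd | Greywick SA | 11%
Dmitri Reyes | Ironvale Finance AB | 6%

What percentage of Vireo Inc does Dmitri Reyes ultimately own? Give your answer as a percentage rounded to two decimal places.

Dmitri reaches Vireo along 5 paths.
Via Everline: 15% × 23% = 3.45%.
Via Halcyon: 60% × 35% = 21%.
Via Everline → Greywick: 15% × 35% × 20% = 1.05%.
Via Greywick: 35% × 20% = 7%.
Via Halcyon → Greywick: 60% × 11% × 20% = 1.32%.
Total: 3.45% + 21% + 1.05% + 7% + 1.32% = 33.82%.

33.82%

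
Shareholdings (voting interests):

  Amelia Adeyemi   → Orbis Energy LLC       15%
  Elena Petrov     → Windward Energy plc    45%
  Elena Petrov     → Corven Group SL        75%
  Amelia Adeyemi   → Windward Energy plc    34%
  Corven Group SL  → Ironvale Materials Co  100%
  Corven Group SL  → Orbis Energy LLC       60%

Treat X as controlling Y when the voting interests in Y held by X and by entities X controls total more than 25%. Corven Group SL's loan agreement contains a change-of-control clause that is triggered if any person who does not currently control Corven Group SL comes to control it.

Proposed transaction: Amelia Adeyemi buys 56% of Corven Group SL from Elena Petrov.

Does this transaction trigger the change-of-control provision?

The purchase adds only to Amelia's holdings (Elena's stake shrinks), so Amelia is the only person who could newly come to control Corven.
Amelia holds 34% of Windward, so Amelia controls Windward.
Neither Amelia nor any entity Amelia controls holds any voting interest in Corven.
So before the transaction, Amelia does not control Corven.
After the purchase, Amelia holds 56% of Corven directly, and Elena's stake falls to 19%.
Amelia holds 56% of Corven, so Amelia controls Corven.
Amelia did not control Corven before and does after, so the clause is triggered.

Yes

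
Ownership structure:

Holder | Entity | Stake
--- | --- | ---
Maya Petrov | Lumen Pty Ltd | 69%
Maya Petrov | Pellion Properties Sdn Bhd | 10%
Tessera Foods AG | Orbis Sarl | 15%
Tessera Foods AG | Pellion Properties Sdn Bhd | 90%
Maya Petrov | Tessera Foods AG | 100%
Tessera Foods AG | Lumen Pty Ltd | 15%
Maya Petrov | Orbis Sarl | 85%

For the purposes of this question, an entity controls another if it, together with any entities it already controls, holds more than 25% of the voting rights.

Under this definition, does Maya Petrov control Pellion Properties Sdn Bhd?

Yes

Maya holds 100% of Tessera, so Maya controls Tessera.
Maya and Tessera together hold 10% + 90% = 100% of Pellion, so Maya controls Pellion.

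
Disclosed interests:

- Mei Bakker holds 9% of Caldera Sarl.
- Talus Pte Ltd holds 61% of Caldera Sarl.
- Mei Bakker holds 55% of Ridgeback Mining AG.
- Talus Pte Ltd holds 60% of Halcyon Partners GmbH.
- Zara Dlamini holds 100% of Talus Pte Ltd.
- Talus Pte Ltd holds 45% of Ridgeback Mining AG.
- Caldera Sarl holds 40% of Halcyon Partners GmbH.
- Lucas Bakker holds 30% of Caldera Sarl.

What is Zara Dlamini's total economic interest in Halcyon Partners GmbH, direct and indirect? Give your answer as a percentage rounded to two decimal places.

Zara reaches Halcyon along 2 paths.
Via Talus: 100% × 60% = 60%.
Via Talus → Caldera: 100% × 61% × 40% = 24.4%.
Total: 60% + 24.4% = 84.4%.
Rounded: 84.40%.

84.40%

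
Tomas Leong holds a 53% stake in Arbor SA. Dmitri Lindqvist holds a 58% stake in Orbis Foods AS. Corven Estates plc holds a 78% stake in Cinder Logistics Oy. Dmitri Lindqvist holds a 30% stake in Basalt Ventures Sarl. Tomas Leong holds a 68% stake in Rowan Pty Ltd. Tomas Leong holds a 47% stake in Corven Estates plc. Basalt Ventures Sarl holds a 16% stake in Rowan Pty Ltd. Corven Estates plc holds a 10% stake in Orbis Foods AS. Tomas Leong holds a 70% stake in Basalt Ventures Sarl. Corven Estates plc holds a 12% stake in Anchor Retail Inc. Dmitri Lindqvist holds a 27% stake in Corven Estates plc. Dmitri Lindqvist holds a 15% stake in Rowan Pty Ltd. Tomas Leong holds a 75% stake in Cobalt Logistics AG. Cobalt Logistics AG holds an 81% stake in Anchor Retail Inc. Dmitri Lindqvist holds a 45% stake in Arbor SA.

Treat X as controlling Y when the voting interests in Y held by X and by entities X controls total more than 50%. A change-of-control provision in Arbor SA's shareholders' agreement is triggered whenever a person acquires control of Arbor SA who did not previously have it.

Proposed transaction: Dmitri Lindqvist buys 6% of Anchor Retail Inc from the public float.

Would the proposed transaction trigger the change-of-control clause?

The purchase changes only Dmitri's holdings, so Dmitri is the only person who could newly come to control Arbor.
Dmitri holds 58% of Orbis, so Dmitri controls Orbis.
In Arbor, Dmitri's side holds only 45%, not > 50%.
So before the transaction, Dmitri does not control Arbor.
After the purchase, Dmitri holds 6% of Anchor directly.
Dmitri's side now holds 6% of Anchor, not > 50%, so Dmitri still does not control Anchor.
After the transaction, Dmitri's side holds 45% of Arbor, not > 50%, so Dmitri still does not control Arbor.
No new person acquires control, so the clause is not triggered.

No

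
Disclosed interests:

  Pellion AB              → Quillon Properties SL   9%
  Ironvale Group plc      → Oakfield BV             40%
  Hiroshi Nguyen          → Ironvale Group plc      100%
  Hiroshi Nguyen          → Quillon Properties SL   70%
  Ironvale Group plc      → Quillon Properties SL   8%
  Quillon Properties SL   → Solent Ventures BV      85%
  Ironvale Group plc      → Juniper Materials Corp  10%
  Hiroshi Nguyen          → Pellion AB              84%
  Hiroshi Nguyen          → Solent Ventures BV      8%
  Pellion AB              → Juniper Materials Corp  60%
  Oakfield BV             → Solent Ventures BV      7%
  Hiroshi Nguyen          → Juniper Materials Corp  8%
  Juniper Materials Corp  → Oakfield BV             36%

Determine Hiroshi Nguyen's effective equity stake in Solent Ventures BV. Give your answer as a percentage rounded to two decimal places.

85.25%

Hiroshi reaches Solent along 8 paths.
Direct stake: 8% = 8%.
Via Ironvale → Oakfield: 100% × 40% × 7% = 2.8%.
Via Juniper → Oakfield: 8% × 36% × 7% = 0.2016%.
Via Ironvale → Juniper → Oakfield: 100% × 10% × 36% × 7% = 0.252%.
Via Pellion → Juniper → Oakfield: 84% × 60% × 36% × 7% = 1.27008%.
Via Ironvale → Quillon: 100% × 8% × 85% = 6.8%.
Via Pellion → Quillon: 84% × 9% × 85% = 6.426%.
Via Quillon: 70% × 85% = 59.5%.
Total: 8% + 2.8% + 0.2016% + 0.252% + 1.27008% + 6.8% + 6.426% + 59.5% = 85.24968%.
Rounded: 85.25%.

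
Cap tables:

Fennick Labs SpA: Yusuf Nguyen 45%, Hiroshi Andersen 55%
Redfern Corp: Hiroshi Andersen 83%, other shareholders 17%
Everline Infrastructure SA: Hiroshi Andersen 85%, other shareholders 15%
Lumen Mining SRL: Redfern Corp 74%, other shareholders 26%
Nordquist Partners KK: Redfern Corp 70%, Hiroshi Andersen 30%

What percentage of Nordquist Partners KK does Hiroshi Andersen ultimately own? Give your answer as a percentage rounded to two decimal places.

88.10%

Hiroshi reaches Nordquist along 2 paths.
Via Redfern: 83% × 70% = 58.1%.
Direct stake: 30% = 30%.
Total: 58.1% + 30% = 88.1%.
Rounded: 88.10%.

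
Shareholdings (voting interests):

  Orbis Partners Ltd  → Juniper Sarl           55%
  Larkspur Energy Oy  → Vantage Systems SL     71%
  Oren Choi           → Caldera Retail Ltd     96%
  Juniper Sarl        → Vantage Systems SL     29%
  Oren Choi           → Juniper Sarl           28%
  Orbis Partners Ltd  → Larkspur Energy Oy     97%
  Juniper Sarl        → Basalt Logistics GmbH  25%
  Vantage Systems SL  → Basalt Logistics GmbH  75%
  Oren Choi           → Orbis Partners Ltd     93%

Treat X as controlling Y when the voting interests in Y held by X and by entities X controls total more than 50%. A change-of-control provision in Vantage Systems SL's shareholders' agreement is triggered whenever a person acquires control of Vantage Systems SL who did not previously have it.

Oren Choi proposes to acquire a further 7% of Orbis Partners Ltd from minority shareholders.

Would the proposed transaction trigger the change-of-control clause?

The purchase changes only Oren's holdings, so Oren is the only person who could newly come to control Vantage.
Oren holds 93% of Orbis, so Oren controls Orbis.
Oren and Orbis together hold 28% + 55% = 83% of Juniper, so Oren controls Juniper.
Orbis holds 97% of Larkspur, so Oren controls Larkspur.
Larkspur and Juniper together hold 71% + 29% = 100% of Vantage, so Oren controls Vantage.
So Oren already controls Vantage before the transaction.
After the purchase, Oren's direct stake in Orbis rises to 93% + 7% = 100%.
Oren controlled Vantage already, so this is not a new person acquiring control; every other person's position is unchanged or reduced.
No new person acquires control, so the clause is not triggered.

No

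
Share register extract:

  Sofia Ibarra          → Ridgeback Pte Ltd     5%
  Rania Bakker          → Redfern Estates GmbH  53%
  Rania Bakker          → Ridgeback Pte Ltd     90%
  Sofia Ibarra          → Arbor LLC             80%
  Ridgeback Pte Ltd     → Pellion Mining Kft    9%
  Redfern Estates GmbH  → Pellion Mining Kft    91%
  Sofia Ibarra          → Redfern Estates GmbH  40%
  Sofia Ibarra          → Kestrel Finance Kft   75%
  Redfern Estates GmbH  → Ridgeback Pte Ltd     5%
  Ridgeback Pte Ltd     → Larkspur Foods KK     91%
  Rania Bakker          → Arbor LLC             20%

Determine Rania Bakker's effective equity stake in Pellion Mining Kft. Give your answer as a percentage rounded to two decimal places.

Rania reaches Pellion along 3 paths.
Via Redfern: 53% × 91% = 48.23%.
Via Redfern → Ridgeback: 53% × 5% × 9% = 0.2385%.
Via Ridgeback: 90% × 9% = 8.1%.
Total: 48.23% + 0.2385% + 8.1% = 56.5685%.
Rounded: 56.57%.

56.57%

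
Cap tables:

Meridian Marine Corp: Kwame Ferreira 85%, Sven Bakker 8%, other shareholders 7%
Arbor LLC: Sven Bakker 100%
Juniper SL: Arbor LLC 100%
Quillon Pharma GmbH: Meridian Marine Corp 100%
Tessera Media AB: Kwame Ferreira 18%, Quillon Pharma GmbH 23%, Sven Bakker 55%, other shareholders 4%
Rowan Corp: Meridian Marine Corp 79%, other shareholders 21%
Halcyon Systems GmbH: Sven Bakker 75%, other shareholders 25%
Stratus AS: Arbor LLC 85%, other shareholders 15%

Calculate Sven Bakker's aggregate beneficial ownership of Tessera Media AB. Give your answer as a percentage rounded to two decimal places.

56.84%

Sven reaches Tessera along 2 paths.
Via Meridian → Quillon: 8% × 100% × 23% = 1.84%.
Direct stake: 55% = 55%.
Total: 1.84% + 55% = 56.84%.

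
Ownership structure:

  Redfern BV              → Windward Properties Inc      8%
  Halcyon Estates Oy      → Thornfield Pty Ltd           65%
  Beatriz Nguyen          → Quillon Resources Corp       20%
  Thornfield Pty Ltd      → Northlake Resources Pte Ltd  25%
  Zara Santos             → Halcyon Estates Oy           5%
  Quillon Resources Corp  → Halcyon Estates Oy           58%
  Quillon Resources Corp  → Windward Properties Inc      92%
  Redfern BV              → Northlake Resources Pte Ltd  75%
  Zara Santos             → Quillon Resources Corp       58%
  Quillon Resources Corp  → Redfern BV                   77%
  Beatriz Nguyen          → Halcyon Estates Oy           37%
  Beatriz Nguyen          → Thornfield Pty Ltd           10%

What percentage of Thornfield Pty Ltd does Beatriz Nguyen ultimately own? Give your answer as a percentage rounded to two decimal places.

41.59%

Beatriz reaches Thornfield along 3 paths.
Direct stake: 10% = 10%.
Via Halcyon: 37% × 65% = 24.05%.
Via Quillon → Halcyon: 20% × 58% × 65% = 7.54%.
Total: 10% + 24.05% + 7.54% = 41.59%.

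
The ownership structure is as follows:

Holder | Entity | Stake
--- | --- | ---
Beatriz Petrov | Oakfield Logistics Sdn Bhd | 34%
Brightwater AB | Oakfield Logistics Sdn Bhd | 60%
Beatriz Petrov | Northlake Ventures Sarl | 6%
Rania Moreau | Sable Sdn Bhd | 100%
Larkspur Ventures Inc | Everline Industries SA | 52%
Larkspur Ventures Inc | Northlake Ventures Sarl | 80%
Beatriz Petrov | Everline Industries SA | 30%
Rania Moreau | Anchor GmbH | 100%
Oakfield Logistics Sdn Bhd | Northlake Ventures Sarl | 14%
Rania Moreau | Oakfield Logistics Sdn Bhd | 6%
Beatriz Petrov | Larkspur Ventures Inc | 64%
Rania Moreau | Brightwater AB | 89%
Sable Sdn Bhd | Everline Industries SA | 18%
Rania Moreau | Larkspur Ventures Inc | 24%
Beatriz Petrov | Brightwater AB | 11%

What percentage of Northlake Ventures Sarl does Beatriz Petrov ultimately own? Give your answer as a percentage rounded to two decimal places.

62.88%

Beatriz reaches Northlake along 4 paths.
Via Larkspur: 64% × 80% = 51.2%.
Direct stake: 6% = 6%.
Via Oakfield: 34% × 14% = 4.76%.
Via Brightwater → Oakfield: 11% × 60% × 14% = 0.924%.
Total: 51.2% + 6% + 4.76% + 0.924% = 62.884%.
Rounded: 62.88%.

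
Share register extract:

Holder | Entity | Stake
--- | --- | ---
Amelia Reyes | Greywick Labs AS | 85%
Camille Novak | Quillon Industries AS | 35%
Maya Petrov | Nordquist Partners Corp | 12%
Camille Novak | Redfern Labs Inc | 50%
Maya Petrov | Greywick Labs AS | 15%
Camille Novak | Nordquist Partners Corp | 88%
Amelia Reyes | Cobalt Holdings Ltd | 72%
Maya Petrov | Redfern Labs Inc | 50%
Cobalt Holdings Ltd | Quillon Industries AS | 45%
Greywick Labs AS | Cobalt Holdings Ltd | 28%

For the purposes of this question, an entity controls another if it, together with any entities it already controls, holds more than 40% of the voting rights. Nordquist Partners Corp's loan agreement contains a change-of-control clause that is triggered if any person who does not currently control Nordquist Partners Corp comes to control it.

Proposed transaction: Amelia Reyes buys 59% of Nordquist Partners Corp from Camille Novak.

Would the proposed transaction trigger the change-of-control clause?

Yes

The purchase adds only to Amelia's holdings (Camille's stake shrinks), so Amelia is the only person who could newly come to control Nordquist.
Amelia holds 85% of Greywick, so Amelia controls Greywick.
Greywick and Amelia together hold 28% + 72% = 100% of Cobalt, so Amelia controls Cobalt.
Cobalt holds 45% of Quillon, so Amelia controls Quillon.
Neither Amelia nor any entity Amelia controls holds any voting interest in Nordquist.
So before the transaction, Amelia does not control Nordquist.
After the purchase, Amelia holds 59% of Nordquist directly, and Camille's stake falls to 29%.
Amelia holds 59% of Nordquist, so Amelia controls Nordquist.
Amelia did not control Nordquist before and does after, so the clause is triggered.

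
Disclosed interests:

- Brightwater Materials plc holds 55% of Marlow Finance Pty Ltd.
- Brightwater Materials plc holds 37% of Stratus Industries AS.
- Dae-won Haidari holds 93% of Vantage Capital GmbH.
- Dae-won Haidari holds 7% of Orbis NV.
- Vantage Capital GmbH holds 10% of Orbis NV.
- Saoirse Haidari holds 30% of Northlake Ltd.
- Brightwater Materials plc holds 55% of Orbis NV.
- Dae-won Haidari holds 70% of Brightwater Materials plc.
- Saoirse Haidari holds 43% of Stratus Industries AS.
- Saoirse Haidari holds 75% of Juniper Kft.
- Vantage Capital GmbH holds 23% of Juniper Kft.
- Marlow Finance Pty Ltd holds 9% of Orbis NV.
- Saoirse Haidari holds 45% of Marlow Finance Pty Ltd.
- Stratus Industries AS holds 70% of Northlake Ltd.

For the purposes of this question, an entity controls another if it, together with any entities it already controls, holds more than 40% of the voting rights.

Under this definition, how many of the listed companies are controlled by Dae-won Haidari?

Dae-won holds 70% of Brightwater, so Dae-won controls Brightwater.
Dae-won holds 93% of Vantage, so Dae-won controls Vantage.
Brightwater holds 55% of Marlow, so Dae-won controls Marlow.
Brightwater and Marlow and Vantage and Dae-won together hold 55% + 9% + 10% + 7% = 81% of Orbis, so Dae-won controls Orbis.
No other company's threshold is met.
Dae-won controls 4 companies.

4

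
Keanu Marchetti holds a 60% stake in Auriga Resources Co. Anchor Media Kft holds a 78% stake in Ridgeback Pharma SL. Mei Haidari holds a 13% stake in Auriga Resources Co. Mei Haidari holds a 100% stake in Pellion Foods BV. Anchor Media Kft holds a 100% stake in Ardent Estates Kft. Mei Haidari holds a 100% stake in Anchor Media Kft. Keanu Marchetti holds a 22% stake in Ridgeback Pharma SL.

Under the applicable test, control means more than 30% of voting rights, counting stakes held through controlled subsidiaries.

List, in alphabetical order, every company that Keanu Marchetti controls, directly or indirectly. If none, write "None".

Auriga Resources Co

Keanu holds 60% of Auriga, so Keanu controls Auriga.
No other company's threshold is met.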